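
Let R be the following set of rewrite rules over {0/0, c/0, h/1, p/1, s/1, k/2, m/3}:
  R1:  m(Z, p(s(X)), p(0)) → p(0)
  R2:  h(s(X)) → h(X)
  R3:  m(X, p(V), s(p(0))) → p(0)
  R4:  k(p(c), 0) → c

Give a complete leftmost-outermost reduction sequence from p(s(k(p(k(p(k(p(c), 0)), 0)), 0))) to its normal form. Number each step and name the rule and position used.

1. p(s(k(p(k(p(k(p(c), 0)), 0)), 0)))  →  p(s(k(p(k(p(c), 0)), 0)))   [R4 at 1.1.1.1.1.1]
2. p(s(k(p(k(p(c), 0)), 0)))  →  p(s(k(p(c), 0)))   [R4 at 1.1.1.1]
3. p(s(k(p(c), 0)))  →  p(s(c))   [R4 at 1.1]

p(s(c))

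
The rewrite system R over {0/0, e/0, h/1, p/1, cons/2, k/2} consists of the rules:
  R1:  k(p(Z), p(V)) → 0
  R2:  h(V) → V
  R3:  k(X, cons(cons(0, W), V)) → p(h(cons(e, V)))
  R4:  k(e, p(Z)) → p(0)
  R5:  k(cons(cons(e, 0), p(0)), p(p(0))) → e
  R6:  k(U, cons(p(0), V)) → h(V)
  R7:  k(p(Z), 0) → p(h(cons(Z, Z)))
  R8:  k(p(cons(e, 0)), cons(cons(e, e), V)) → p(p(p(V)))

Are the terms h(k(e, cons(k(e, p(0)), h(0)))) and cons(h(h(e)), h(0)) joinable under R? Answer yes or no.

no — NF(t₁) = 0, NF(t₂) = cons(e, 0)

Reduce t₁ = h(k(e, cons(k(e, p(0)), h(0)))):
1. h(k(e, cons(k(e, p(0)), h(0))))  →  k(e, cons(k(e, p(0)), h(0)))   [R2 at ε]
2. k(e, cons(k(e, p(0)), h(0)))  →  k(e, cons(p(0), h(0)))   [R4 at 2.1]
3. k(e, cons(p(0), h(0)))  →  h(h(0))   [R6 at ε]
4. h(h(0))  →  h(0)   [R2 at ε]
5. h(0)  →  0   [R2 at ε]

Reduce t₂ = cons(h(h(e)), h(0)):
1. cons(h(h(e)), h(0))  →  cons(h(e), h(0))   [R2 at 1]
2. cons(h(e), h(0))  →  cons(e, h(0))   [R2 at 1]
3. cons(e, h(0))  →  cons(e, 0)   [R2 at 2]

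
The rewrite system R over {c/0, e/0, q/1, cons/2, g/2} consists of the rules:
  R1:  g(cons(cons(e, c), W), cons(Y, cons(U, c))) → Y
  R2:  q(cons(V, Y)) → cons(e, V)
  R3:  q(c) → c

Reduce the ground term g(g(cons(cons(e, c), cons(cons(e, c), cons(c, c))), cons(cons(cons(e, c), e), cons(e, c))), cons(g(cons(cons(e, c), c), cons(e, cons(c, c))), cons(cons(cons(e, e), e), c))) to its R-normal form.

1. g(g(cons(cons(e, c), cons(cons(e, c), cons(c, c))), cons(cons(cons(e, c), e), cons(e, c))), cons(g(cons(cons(e, c), c), cons(e, cons(c, c))), cons(cons(cons(e, e), e), c)))  →  g(cons(cons(e, c), e), cons(g(cons(cons(e, c), c), cons(e, cons(c, c))), cons(cons(cons(e, e), e), c)))   [R1 at 1]
2. g(cons(cons(e, c), e), cons(g(cons(cons(e, c), c), cons(e, cons(c, c))), cons(cons(cons(e, e), e), c)))  →  g(cons(cons(e, c), c), cons(e, cons(c, c)))   [R1 at ε]
3. g(cons(cons(e, c), c), cons(e, cons(c, c)))  →  e   [R1 at ε]

e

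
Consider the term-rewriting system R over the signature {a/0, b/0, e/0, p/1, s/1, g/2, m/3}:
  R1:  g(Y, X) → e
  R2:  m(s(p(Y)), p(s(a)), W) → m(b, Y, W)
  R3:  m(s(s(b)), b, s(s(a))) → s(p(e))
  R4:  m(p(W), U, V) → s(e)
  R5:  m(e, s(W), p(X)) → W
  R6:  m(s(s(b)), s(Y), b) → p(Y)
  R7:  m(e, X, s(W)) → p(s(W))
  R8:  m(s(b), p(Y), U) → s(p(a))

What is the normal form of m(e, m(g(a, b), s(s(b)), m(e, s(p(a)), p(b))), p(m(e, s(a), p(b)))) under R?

b

1. m(e, m(g(a, b), s(s(b)), m(e, s(p(a)), p(b))), p(m(e, s(a), p(b))))  →  m(e, m(e, s(s(b)), m(e, s(p(a)), p(b))), p(m(e, s(a), p(b))))   [R1 at 2.1]
2. m(e, m(e, s(s(b)), m(e, s(p(a)), p(b))), p(m(e, s(a), p(b))))  →  m(e, m(e, s(s(b)), p(a)), p(m(e, s(a), p(b))))   [R5 at 2.3]
3. m(e, m(e, s(s(b)), p(a)), p(m(e, s(a), p(b))))  →  m(e, s(b), p(m(e, s(a), p(b))))   [R5 at 2]
4. m(e, s(b), p(m(e, s(a), p(b))))  →  b   [R5 at ε]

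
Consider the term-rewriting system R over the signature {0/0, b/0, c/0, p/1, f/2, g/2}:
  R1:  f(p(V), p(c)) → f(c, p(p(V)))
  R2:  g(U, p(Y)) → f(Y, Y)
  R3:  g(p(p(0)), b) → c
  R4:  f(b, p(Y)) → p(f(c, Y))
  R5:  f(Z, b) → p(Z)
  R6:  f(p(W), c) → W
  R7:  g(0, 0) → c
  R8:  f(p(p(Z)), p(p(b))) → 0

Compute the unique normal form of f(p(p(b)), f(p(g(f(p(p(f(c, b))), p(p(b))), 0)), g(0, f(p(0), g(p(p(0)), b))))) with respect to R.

1. f(p(p(b)), f(p(g(f(p(p(f(c, b))), p(p(b))), 0)), g(0, f(p(0), g(p(p(0)), b)))))  →  f(p(p(b)), f(p(g(0, 0)), g(0, f(p(0), g(p(p(0)), b)))))   [R8 at 2.1.1.1]
2. f(p(p(b)), f(p(g(0, 0)), g(0, f(p(0), g(p(p(0)), b)))))  →  f(p(p(b)), f(p(c), g(0, f(p(0), g(p(p(0)), b)))))   [R7 at 2.1.1]
3. f(p(p(b)), f(p(c), g(0, f(p(0), g(p(p(0)), b)))))  →  f(p(p(b)), f(p(c), g(0, f(p(0), c))))   [R3 at 2.2.2.2]
4. f(p(p(b)), f(p(c), g(0, f(p(0), c))))  →  f(p(p(b)), f(p(c), g(0, 0)))   [R6 at 2.2.2]
5. f(p(p(b)), f(p(c), g(0, 0)))  →  f(p(p(b)), f(p(c), c))   [R7 at 2.2]
6. f(p(p(b)), f(p(c), c))  →  f(p(p(b)), c)   [R6 at 2]
7. f(p(p(b)), c)  →  p(b)   [R6 at ε]

p(b)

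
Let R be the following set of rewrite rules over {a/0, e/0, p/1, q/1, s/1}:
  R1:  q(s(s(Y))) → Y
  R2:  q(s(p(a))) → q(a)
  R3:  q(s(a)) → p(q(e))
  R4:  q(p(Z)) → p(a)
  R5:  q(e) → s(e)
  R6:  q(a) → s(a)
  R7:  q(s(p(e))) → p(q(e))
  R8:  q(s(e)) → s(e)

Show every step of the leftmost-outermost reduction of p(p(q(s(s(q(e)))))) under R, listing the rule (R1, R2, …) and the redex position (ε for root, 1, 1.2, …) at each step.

p(p(s(e)))

1. p(p(q(s(s(q(e))))))  →  p(p(q(e)))   [R1 at 1.1]
2. p(p(q(e)))  →  p(p(s(e)))   [R5 at 1.1]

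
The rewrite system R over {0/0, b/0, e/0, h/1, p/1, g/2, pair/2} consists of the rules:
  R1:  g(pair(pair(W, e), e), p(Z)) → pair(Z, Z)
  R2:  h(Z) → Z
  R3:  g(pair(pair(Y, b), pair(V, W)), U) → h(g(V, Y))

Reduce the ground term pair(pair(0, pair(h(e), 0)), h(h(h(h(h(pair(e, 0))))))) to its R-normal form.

pair(pair(0, pair(e, 0)), pair(e, 0))

1. pair(pair(0, pair(h(e), 0)), h(h(h(h(h(pair(e, 0)))))))  →  pair(pair(0, pair(e, 0)), h(h(h(h(h(pair(e, 0)))))))   [R2 at 1.2.1]
2. pair(pair(0, pair(e, 0)), h(h(h(h(h(pair(e, 0)))))))  →  pair(pair(0, pair(e, 0)), h(h(h(h(pair(e, 0))))))   [R2 at 2]
3. pair(pair(0, pair(e, 0)), h(h(h(h(pair(e, 0))))))  →  pair(pair(0, pair(e, 0)), h(h(h(pair(e, 0)))))   [R2 at 2]
4. pair(pair(0, pair(e, 0)), h(h(h(pair(e, 0)))))  →  pair(pair(0, pair(e, 0)), h(h(pair(e, 0))))   [R2 at 2]
5. pair(pair(0, pair(e, 0)), h(h(pair(e, 0))))  →  pair(pair(0, pair(e, 0)), h(pair(e, 0)))   [R2 at 2]
6. pair(pair(0, pair(e, 0)), h(pair(e, 0)))  →  pair(pair(0, pair(e, 0)), pair(e, 0))   [R2 at 2]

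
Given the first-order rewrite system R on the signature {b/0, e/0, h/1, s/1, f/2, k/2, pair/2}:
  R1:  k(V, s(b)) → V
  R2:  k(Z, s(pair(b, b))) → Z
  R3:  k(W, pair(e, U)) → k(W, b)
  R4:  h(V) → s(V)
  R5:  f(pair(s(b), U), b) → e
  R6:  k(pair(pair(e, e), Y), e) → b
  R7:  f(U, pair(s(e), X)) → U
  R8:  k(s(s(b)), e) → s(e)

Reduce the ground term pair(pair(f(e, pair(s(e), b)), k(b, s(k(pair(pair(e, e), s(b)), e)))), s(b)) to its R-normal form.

1. pair(pair(f(e, pair(s(e), b)), k(b, s(k(pair(pair(e, e), s(b)), e)))), s(b))  →  pair(pair(e, k(b, s(k(pair(pair(e, e), s(b)), e)))), s(b))   [R7 at 1.1]
2. pair(pair(e, k(b, s(k(pair(pair(e, e), s(b)), e)))), s(b))  →  pair(pair(e, k(b, s(b))), s(b))   [R6 at 1.2.2.1]
3. pair(pair(e, k(b, s(b))), s(b))  →  pair(pair(e, b), s(b))   [R1 at 1.2]

pair(pair(e, b), s(b))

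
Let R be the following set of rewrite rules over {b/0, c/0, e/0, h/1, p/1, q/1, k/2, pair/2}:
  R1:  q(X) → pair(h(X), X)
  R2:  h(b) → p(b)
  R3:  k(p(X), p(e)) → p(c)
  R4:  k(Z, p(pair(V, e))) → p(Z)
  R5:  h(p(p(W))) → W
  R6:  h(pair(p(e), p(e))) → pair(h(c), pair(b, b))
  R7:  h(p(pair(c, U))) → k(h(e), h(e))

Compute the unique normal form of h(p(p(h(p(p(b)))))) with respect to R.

b

1. h(p(p(h(p(p(b))))))  →  h(p(p(b)))   [R5 at ε]
2. h(p(p(b)))  →  b   [R5 at ε]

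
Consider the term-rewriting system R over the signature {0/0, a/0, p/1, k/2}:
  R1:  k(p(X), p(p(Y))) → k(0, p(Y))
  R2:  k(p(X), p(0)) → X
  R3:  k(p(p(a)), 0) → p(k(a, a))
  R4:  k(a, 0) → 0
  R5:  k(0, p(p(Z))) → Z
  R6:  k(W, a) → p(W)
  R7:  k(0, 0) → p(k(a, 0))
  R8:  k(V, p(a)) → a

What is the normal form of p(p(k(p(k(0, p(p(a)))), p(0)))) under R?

p(p(a))

1. p(p(k(p(k(0, p(p(a)))), p(0))))  →  p(p(k(0, p(p(a)))))   [R2 at 1.1]
2. p(p(k(0, p(p(a)))))  →  p(p(a))   [R5 at 1.1]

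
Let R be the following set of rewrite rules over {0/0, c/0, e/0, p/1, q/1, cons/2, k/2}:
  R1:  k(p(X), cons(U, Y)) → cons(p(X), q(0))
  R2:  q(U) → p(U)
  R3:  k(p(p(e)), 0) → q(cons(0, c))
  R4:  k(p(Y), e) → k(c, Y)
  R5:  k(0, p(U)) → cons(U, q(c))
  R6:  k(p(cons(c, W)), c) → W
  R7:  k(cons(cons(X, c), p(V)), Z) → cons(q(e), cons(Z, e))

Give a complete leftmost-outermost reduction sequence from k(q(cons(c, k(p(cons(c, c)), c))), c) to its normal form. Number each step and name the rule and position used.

c

1. k(q(cons(c, k(p(cons(c, c)), c))), c)  →  k(p(cons(c, k(p(cons(c, c)), c))), c)   [R2 at 1]
2. k(p(cons(c, k(p(cons(c, c)), c))), c)  →  k(p(cons(c, c)), c)   [R6 at ε]
3. k(p(cons(c, c)), c)  →  c   [R6 at ε]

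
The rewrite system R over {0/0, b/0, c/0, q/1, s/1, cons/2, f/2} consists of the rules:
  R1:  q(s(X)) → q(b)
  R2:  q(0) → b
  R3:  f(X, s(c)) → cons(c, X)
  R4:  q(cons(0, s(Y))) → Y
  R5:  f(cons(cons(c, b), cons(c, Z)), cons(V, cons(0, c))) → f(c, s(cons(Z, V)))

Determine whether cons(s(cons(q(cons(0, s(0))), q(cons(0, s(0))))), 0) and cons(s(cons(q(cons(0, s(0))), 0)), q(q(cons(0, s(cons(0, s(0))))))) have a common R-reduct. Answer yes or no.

yes — NF(t₁) = cons(s(cons(0, 0)), 0), NF(t₂) = cons(s(cons(0, 0)), 0)

Reduce t₁ = cons(s(cons(q(cons(0, s(0))), q(cons(0, s(0))))), 0):
1. cons(s(cons(q(cons(0, s(0))), q(cons(0, s(0))))), 0)  →  cons(s(cons(0, q(cons(0, s(0))))), 0)   [R4 at 1.1.1]
2. cons(s(cons(0, q(cons(0, s(0))))), 0)  →  cons(s(cons(0, 0)), 0)   [R4 at 1.1.2]

Reduce t₂ = cons(s(cons(q(cons(0, s(0))), 0)), q(q(cons(0, s(cons(0, s(0))))))):
1. cons(s(cons(q(cons(0, s(0))), 0)), q(q(cons(0, s(cons(0, s(0)))))))  →  cons(s(cons(0, 0)), q(q(cons(0, s(cons(0, s(0)))))))   [R4 at 1.1.1]
2. cons(s(cons(0, 0)), q(q(cons(0, s(cons(0, s(0)))))))  →  cons(s(cons(0, 0)), q(cons(0, s(0))))   [R4 at 2.1]
3. cons(s(cons(0, 0)), q(cons(0, s(0))))  →  cons(s(cons(0, 0)), 0)   [R4 at 2]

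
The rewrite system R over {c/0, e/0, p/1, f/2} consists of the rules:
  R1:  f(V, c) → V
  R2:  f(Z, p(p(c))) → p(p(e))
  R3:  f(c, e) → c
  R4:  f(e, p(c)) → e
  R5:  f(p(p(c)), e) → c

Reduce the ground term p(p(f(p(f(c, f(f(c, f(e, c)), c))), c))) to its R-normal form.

p(p(p(c)))

1. p(p(f(p(f(c, f(f(c, f(e, c)), c))), c)))  →  p(p(p(f(c, f(f(c, f(e, c)), c)))))   [R1 at 1.1]
2. p(p(p(f(c, f(f(c, f(e, c)), c)))))  →  p(p(p(f(c, f(c, f(e, c))))))   [R1 at 1.1.1.2]
3. p(p(p(f(c, f(c, f(e, c))))))  →  p(p(p(f(c, f(c, e)))))   [R1 at 1.1.1.2.2]
4. p(p(p(f(c, f(c, e)))))  →  p(p(p(f(c, c))))   [R3 at 1.1.1.2]
5. p(p(p(f(c, c))))  →  p(p(p(c)))   [R1 at 1.1.1]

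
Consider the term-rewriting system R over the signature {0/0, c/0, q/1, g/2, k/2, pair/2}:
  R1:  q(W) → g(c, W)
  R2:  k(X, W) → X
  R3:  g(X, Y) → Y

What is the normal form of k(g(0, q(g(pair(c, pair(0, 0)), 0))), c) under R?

0

1. k(g(0, q(g(pair(c, pair(0, 0)), 0))), c)  →  g(0, q(g(pair(c, pair(0, 0)), 0)))   [R2 at ε]
2. g(0, q(g(pair(c, pair(0, 0)), 0)))  →  q(g(pair(c, pair(0, 0)), 0))   [R3 at ε]
3. q(g(pair(c, pair(0, 0)), 0))  →  g(c, g(pair(c, pair(0, 0)), 0))   [R1 at ε]
4. g(c, g(pair(c, pair(0, 0)), 0))  →  g(pair(c, pair(0, 0)), 0)   [R3 at ε]
5. g(pair(c, pair(0, 0)), 0)  →  0   [R3 at ε]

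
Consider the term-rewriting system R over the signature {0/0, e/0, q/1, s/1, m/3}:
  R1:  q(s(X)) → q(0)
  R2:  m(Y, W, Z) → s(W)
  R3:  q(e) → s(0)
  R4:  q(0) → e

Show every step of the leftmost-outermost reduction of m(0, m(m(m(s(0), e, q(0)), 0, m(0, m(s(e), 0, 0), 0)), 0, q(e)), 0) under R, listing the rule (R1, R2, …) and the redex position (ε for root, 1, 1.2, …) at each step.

s(s(0))

1. m(0, m(m(m(s(0), e, q(0)), 0, m(0, m(s(e), 0, 0), 0)), 0, q(e)), 0)  →  s(m(m(m(s(0), e, q(0)), 0, m(0, m(s(e), 0, 0), 0)), 0, q(e)))   [R2 at ε]
2. s(m(m(m(s(0), e, q(0)), 0, m(0, m(s(e), 0, 0), 0)), 0, q(e)))  →  s(s(0))   [R2 at 1]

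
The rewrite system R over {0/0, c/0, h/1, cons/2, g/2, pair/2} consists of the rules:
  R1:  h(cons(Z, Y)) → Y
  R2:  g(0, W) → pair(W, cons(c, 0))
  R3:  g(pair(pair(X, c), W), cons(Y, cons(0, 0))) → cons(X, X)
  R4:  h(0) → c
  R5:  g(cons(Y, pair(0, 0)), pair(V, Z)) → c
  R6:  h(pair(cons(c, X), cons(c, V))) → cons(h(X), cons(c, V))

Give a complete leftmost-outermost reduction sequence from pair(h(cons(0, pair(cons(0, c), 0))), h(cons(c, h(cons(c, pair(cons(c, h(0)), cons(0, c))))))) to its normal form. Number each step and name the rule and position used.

pair(pair(cons(0, c), 0), pair(cons(c, c), cons(0, c)))

1. pair(h(cons(0, pair(cons(0, c), 0))), h(cons(c, h(cons(c, pair(cons(c, h(0)), cons(0, c)))))))  →  pair(pair(cons(0, c), 0), h(cons(c, h(cons(c, pair(cons(c, h(0)), cons(0, c)))))))   [R1 at 1]
2. pair(pair(cons(0, c), 0), h(cons(c, h(cons(c, pair(cons(c, h(0)), cons(0, c)))))))  →  pair(pair(cons(0, c), 0), h(cons(c, pair(cons(c, h(0)), cons(0, c)))))   [R1 at 2]
3. pair(pair(cons(0, c), 0), h(cons(c, pair(cons(c, h(0)), cons(0, c)))))  →  pair(pair(cons(0, c), 0), pair(cons(c, h(0)), cons(0, c)))   [R1 at 2]
4. pair(pair(cons(0, c), 0), pair(cons(c, h(0)), cons(0, c)))  →  pair(pair(cons(0, c), 0), pair(cons(c, c), cons(0, c)))   [R4 at 2.1.2]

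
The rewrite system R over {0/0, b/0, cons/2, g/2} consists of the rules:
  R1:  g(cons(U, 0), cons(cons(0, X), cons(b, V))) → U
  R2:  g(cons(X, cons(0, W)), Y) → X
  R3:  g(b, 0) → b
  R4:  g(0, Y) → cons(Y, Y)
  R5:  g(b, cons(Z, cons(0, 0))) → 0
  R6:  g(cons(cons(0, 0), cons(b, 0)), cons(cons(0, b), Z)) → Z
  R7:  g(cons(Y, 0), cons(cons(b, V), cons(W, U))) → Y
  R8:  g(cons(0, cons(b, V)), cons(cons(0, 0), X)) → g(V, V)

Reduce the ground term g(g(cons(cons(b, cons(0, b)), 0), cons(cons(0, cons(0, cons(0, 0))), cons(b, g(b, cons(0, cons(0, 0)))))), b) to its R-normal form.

b

1. g(g(cons(cons(b, cons(0, b)), 0), cons(cons(0, cons(0, cons(0, 0))), cons(b, g(b, cons(0, cons(0, 0)))))), b)  →  g(cons(b, cons(0, b)), b)   [R1 at 1]
2. g(cons(b, cons(0, b)), b)  →  b   [R2 at ε]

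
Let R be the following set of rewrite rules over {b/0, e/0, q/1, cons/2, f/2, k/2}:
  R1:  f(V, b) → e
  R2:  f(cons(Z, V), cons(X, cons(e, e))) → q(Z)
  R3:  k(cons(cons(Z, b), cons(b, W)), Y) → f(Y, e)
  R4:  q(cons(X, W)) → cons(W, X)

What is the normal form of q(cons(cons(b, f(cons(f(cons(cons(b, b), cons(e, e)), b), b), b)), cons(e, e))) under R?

1. q(cons(cons(b, f(cons(f(cons(cons(b, b), cons(e, e)), b), b), b)), cons(e, e)))  →  cons(cons(e, e), cons(b, f(cons(f(cons(cons(b, b), cons(e, e)), b), b), b)))   [R4 at ε]
2. cons(cons(e, e), cons(b, f(cons(f(cons(cons(b, b), cons(e, e)), b), b), b)))  →  cons(cons(e, e), cons(b, e))   [R1 at 2.2]

cons(cons(e, e), cons(b, e))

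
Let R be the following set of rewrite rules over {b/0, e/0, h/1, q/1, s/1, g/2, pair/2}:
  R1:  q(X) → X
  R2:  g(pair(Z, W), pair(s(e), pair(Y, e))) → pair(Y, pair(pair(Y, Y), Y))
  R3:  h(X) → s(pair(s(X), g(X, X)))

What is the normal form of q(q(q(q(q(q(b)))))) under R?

1. q(q(q(q(q(q(b))))))  →  q(q(q(q(q(b)))))   [R1 at ε]
2. q(q(q(q(q(b)))))  →  q(q(q(q(b))))   [R1 at ε]
3. q(q(q(q(b))))  →  q(q(q(b)))   [R1 at ε]
4. q(q(q(b)))  →  q(q(b))   [R1 at ε]
5. q(q(b))  →  q(b)   [R1 at ε]
6. q(b)  →  b   [R1 at ε]

b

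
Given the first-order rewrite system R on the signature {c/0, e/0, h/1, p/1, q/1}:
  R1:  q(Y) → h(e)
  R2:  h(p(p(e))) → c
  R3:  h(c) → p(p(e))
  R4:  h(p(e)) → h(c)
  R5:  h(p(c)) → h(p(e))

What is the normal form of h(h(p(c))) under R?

c

1. h(h(p(c)))  →  h(h(p(e)))   [R5 at 1]
2. h(h(p(e)))  →  h(h(c))   [R4 at 1]
3. h(h(c))  →  h(p(p(e)))   [R3 at 1]
4. h(p(p(e)))  →  c   [R2 at ε]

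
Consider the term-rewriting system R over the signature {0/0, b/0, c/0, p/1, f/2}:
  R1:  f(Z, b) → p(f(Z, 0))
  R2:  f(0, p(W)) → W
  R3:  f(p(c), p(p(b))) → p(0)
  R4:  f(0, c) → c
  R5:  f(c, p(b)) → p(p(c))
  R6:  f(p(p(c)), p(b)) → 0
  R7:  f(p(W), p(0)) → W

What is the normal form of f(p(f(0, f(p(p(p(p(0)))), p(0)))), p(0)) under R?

1. f(p(f(0, f(p(p(p(p(0)))), p(0)))), p(0))  →  f(0, f(p(p(p(p(0)))), p(0)))   [R7 at ε]
2. f(0, f(p(p(p(p(0)))), p(0)))  →  f(0, p(p(p(0))))   [R7 at 2]
3. f(0, p(p(p(0))))  →  p(p(0))   [R2 at ε]

p(p(0))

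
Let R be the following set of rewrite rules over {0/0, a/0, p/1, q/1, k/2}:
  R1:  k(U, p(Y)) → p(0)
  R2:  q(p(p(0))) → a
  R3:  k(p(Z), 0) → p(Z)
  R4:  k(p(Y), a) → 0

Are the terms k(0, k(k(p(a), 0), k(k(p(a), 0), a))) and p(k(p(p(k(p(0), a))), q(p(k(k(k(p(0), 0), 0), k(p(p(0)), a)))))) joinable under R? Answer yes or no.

yes — NF(t₁) = p(0), NF(t₂) = p(0)

Reduce t₁ = k(0, k(k(p(a), 0), k(k(p(a), 0), a))):
1. k(0, k(k(p(a), 0), k(k(p(a), 0), a)))  →  k(0, k(p(a), k(k(p(a), 0), a)))   [R3 at 2.1]
2. k(0, k(p(a), k(k(p(a), 0), a)))  →  k(0, k(p(a), k(p(a), a)))   [R3 at 2.2.1]
3. k(0, k(p(a), k(p(a), a)))  →  k(0, k(p(a), 0))   [R4 at 2.2]
4. k(0, k(p(a), 0))  →  k(0, p(a))   [R3 at 2]
5. k(0, p(a))  →  p(0)   [R1 at ε]

Reduce t₂ = p(k(p(p(k(p(0), a))), q(p(k(k(k(p(0), 0), 0), k(p(p(0)), a)))))):
1. p(k(p(p(k(p(0), a))), q(p(k(k(k(p(0), 0), 0), k(p(p(0)), a))))))  →  p(k(p(p(0)), q(p(k(k(k(p(0), 0), 0), k(p(p(0)), a))))))   [R4 at 1.1.1.1]
2. p(k(p(p(0)), q(p(k(k(k(p(0), 0), 0), k(p(p(0)), a))))))  →  p(k(p(p(0)), q(p(k(k(p(0), 0), k(p(p(0)), a))))))   [R3 at 1.2.1.1.1.1]
3. p(k(p(p(0)), q(p(k(k(p(0), 0), k(p(p(0)), a))))))  →  p(k(p(p(0)), q(p(k(p(0), k(p(p(0)), a))))))   [R3 at 1.2.1.1.1]
4. p(k(p(p(0)), q(p(k(p(0), k(p(p(0)), a))))))  →  p(k(p(p(0)), q(p(k(p(0), 0)))))   [R4 at 1.2.1.1.2]
5. p(k(p(p(0)), q(p(k(p(0), 0)))))  →  p(k(p(p(0)), q(p(p(0)))))   [R3 at 1.2.1.1]
6. p(k(p(p(0)), q(p(p(0)))))  →  p(k(p(p(0)), a))   [R2 at 1.2]
7. p(k(p(p(0)), a))  →  p(0)   [R4 at 1]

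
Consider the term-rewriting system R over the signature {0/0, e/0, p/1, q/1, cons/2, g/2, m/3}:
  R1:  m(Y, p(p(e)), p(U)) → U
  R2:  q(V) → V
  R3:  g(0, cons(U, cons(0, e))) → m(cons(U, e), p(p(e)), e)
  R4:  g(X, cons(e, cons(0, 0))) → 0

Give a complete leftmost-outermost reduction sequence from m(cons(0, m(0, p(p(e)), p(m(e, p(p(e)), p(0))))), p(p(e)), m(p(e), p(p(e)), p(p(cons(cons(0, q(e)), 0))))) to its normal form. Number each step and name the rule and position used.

cons(cons(0, e), 0)

1. m(cons(0, m(0, p(p(e)), p(m(e, p(p(e)), p(0))))), p(p(e)), m(p(e), p(p(e)), p(p(cons(cons(0, q(e)), 0)))))  →  m(cons(0, m(e, p(p(e)), p(0))), p(p(e)), m(p(e), p(p(e)), p(p(cons(cons(0, q(e)), 0)))))   [R1 at 1.2]
2. m(cons(0, m(e, p(p(e)), p(0))), p(p(e)), m(p(e), p(p(e)), p(p(cons(cons(0, q(e)), 0)))))  →  m(cons(0, 0), p(p(e)), m(p(e), p(p(e)), p(p(cons(cons(0, q(e)), 0)))))   [R1 at 1.2]
3. m(cons(0, 0), p(p(e)), m(p(e), p(p(e)), p(p(cons(cons(0, q(e)), 0)))))  →  m(cons(0, 0), p(p(e)), p(cons(cons(0, q(e)), 0)))   [R1 at 3]
4. m(cons(0, 0), p(p(e)), p(cons(cons(0, q(e)), 0)))  →  cons(cons(0, q(e)), 0)   [R1 at ε]
5. cons(cons(0, q(e)), 0)  →  cons(cons(0, e), 0)   [R2 at 1.2]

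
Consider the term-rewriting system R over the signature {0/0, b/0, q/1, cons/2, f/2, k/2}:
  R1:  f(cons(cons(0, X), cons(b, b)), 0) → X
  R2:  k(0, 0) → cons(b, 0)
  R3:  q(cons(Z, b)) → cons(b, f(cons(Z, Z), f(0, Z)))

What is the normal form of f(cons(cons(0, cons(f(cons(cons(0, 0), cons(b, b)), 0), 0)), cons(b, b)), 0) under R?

cons(0, 0)

1. f(cons(cons(0, cons(f(cons(cons(0, 0), cons(b, b)), 0), 0)), cons(b, b)), 0)  →  cons(f(cons(cons(0, 0), cons(b, b)), 0), 0)   [R1 at ε]
2. cons(f(cons(cons(0, 0), cons(b, b)), 0), 0)  →  cons(0, 0)   [R1 at 1]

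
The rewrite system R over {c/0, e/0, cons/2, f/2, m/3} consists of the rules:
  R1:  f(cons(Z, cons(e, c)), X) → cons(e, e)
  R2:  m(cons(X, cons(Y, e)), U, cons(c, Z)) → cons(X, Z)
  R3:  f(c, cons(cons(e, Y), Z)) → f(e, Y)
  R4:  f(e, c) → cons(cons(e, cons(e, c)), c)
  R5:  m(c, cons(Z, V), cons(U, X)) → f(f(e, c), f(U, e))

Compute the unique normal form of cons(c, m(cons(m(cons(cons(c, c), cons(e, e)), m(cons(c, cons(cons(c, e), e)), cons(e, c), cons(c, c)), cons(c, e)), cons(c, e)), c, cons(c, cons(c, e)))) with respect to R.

cons(c, cons(cons(cons(c, c), e), cons(c, e)))

1. cons(c, m(cons(m(cons(cons(c, c), cons(e, e)), m(cons(c, cons(cons(c, e), e)), cons(e, c), cons(c, c)), cons(c, e)), cons(c, e)), c, cons(c, cons(c, e))))  →  cons(c, cons(m(cons(cons(c, c), cons(e, e)), m(cons(c, cons(cons(c, e), e)), cons(e, c), cons(c, c)), cons(c, e)), cons(c, e)))   [R2 at 2]
2. cons(c, cons(m(cons(cons(c, c), cons(e, e)), m(cons(c, cons(cons(c, e), e)), cons(e, c), cons(c, c)), cons(c, e)), cons(c, e)))  →  cons(c, cons(cons(cons(c, c), e), cons(c, e)))   [R2 at 2.1]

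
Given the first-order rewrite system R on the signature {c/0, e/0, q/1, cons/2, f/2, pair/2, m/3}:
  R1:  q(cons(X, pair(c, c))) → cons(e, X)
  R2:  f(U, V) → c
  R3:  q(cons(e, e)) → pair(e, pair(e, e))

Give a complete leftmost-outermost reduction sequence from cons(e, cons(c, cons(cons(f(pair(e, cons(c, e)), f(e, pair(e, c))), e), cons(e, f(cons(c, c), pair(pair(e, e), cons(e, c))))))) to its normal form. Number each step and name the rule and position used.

1. cons(e, cons(c, cons(cons(f(pair(e, cons(c, e)), f(e, pair(e, c))), e), cons(e, f(cons(c, c), pair(pair(e, e), cons(e, c)))))))  →  cons(e, cons(c, cons(cons(c, e), cons(e, f(cons(c, c), pair(pair(e, e), cons(e, c)))))))   [R2 at 2.2.1.1]
2. cons(e, cons(c, cons(cons(c, e), cons(e, f(cons(c, c), pair(pair(e, e), cons(e, c)))))))  →  cons(e, cons(c, cons(cons(c, e), cons(e, c))))   [R2 at 2.2.2.2]

cons(e, cons(c, cons(cons(c, e), cons(e, c))))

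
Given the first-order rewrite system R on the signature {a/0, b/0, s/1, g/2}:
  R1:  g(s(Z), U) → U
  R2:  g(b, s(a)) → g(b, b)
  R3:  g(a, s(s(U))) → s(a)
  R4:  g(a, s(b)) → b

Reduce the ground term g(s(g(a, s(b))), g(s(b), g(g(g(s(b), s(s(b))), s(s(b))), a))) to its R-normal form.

a

1. g(s(g(a, s(b))), g(s(b), g(g(g(s(b), s(s(b))), s(s(b))), a)))  →  g(s(b), g(g(g(s(b), s(s(b))), s(s(b))), a))   [R1 at ε]
2. g(s(b), g(g(g(s(b), s(s(b))), s(s(b))), a))  →  g(g(g(s(b), s(s(b))), s(s(b))), a)   [R1 at ε]
3. g(g(g(s(b), s(s(b))), s(s(b))), a)  →  g(g(s(s(b)), s(s(b))), a)   [R1 at 1.1]
4. g(g(s(s(b)), s(s(b))), a)  →  g(s(s(b)), a)   [R1 at 1]
5. g(s(s(b)), a)  →  a   [R1 at ε]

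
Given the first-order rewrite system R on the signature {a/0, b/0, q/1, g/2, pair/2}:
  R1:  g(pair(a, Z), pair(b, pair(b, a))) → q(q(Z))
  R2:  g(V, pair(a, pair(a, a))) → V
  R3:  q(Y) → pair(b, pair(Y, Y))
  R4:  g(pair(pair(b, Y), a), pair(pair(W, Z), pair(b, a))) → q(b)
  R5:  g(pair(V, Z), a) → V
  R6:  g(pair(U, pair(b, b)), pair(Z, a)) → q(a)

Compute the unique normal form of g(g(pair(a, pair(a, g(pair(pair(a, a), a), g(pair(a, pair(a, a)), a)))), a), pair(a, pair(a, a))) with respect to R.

a

1. g(g(pair(a, pair(a, g(pair(pair(a, a), a), g(pair(a, pair(a, a)), a)))), a), pair(a, pair(a, a)))  →  g(pair(a, pair(a, g(pair(pair(a, a), a), g(pair(a, pair(a, a)), a)))), a)   [R2 at ε]
2. g(pair(a, pair(a, g(pair(pair(a, a), a), g(pair(a, pair(a, a)), a)))), a)  →  a   [R5 at ε]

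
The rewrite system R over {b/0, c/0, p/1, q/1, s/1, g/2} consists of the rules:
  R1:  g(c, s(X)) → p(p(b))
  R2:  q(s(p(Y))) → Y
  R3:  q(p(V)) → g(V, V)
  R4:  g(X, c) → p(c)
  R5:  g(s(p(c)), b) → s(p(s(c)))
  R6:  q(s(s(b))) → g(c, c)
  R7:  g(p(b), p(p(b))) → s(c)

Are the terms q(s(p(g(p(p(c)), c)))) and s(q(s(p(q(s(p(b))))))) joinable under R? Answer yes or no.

no — NF(t₁) = p(c), NF(t₂) = s(b)

Reduce t₁ = q(s(p(g(p(p(c)), c)))):
1. q(s(p(g(p(p(c)), c))))  →  g(p(p(c)), c)   [R2 at ε]
2. g(p(p(c)), c)  →  p(c)   [R4 at ε]

Reduce t₂ = s(q(s(p(q(s(p(b))))))):
1. s(q(s(p(q(s(p(b)))))))  →  s(q(s(p(b))))   [R2 at 1]
2. s(q(s(p(b))))  →  s(b)   [R2 at 1]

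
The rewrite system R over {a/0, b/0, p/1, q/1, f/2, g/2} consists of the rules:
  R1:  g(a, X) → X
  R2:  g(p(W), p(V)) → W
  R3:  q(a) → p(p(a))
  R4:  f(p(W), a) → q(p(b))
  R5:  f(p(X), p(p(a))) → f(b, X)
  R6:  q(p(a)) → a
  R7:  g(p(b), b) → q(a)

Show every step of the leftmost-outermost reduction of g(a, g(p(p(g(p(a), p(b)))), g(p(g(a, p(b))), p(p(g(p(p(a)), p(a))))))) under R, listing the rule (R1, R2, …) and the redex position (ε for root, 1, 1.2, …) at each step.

p(a)

1. g(a, g(p(p(g(p(a), p(b)))), g(p(g(a, p(b))), p(p(g(p(p(a)), p(a)))))))  →  g(p(p(g(p(a), p(b)))), g(p(g(a, p(b))), p(p(g(p(p(a)), p(a))))))   [R1 at ε]
2. g(p(p(g(p(a), p(b)))), g(p(g(a, p(b))), p(p(g(p(p(a)), p(a))))))  →  g(p(p(a)), g(p(g(a, p(b))), p(p(g(p(p(a)), p(a))))))   [R2 at 1.1.1]
3. g(p(p(a)), g(p(g(a, p(b))), p(p(g(p(p(a)), p(a))))))  →  g(p(p(a)), g(a, p(b)))   [R2 at 2]
4. g(p(p(a)), g(a, p(b)))  →  g(p(p(a)), p(b))   [R1 at 2]
5. g(p(p(a)), p(b))  →  p(a)   [R2 at ε]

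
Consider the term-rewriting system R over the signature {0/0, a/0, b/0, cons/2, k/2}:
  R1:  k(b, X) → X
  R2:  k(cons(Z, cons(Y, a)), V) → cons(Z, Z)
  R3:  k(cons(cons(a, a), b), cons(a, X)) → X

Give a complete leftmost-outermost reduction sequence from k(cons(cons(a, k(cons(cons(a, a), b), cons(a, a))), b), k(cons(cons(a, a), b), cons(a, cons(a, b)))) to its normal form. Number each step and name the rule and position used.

1. k(cons(cons(a, k(cons(cons(a, a), b), cons(a, a))), b), k(cons(cons(a, a), b), cons(a, cons(a, b))))  →  k(cons(cons(a, a), b), k(cons(cons(a, a), b), cons(a, cons(a, b))))   [R3 at 1.1.2]
2. k(cons(cons(a, a), b), k(cons(cons(a, a), b), cons(a, cons(a, b))))  →  k(cons(cons(a, a), b), cons(a, b))   [R3 at 2]
3. k(cons(cons(a, a), b), cons(a, b))  →  b   [R3 at ε]

b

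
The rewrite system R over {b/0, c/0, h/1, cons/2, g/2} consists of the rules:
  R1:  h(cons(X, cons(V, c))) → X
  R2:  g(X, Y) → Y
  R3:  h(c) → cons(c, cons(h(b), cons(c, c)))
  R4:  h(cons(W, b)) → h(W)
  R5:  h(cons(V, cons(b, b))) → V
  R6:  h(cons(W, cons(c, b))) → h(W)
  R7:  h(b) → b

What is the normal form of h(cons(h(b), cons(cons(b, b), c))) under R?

1. h(cons(h(b), cons(cons(b, b), c)))  →  h(b)   [R1 at ε]
2. h(b)  →  b   [R7 at ε]

b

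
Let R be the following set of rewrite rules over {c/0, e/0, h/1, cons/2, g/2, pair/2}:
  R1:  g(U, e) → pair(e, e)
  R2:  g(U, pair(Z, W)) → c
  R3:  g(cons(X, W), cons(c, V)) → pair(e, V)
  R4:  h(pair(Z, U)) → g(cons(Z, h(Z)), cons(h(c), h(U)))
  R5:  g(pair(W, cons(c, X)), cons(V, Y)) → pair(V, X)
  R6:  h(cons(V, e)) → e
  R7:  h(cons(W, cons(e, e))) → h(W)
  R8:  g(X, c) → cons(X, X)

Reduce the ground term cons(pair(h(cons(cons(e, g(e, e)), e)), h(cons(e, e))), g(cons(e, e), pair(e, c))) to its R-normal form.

1. cons(pair(h(cons(cons(e, g(e, e)), e)), h(cons(e, e))), g(cons(e, e), pair(e, c)))  →  cons(pair(e, h(cons(e, e))), g(cons(e, e), pair(e, c)))   [R6 at 1.1]
2. cons(pair(e, h(cons(e, e))), g(cons(e, e), pair(e, c)))  →  cons(pair(e, e), g(cons(e, e), pair(e, c)))   [R6 at 1.2]
3. cons(pair(e, e), g(cons(e, e), pair(e, c)))  →  cons(pair(e, e), c)   [R2 at 2]

cons(pair(e, e), c)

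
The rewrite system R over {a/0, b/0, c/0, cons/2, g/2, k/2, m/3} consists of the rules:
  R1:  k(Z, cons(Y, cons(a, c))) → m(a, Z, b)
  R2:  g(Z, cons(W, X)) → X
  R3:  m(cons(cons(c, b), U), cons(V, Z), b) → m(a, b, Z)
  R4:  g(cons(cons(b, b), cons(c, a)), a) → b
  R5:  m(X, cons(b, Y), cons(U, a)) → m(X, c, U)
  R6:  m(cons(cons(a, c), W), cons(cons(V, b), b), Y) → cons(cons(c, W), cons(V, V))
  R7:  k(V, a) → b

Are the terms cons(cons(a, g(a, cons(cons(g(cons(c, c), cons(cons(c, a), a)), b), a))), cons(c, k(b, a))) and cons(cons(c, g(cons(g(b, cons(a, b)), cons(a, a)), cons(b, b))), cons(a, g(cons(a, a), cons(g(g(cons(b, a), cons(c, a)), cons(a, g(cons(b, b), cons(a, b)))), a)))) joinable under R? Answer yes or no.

Reduce t₁ = cons(cons(a, g(a, cons(cons(g(cons(c, c), cons(cons(c, a), a)), b), a))), cons(c, k(b, a))):
1. cons(cons(a, g(a, cons(cons(g(cons(c, c), cons(cons(c, a), a)), b), a))), cons(c, k(b, a)))  →  cons(cons(a, a), cons(c, k(b, a)))   [R2 at 1.2]
2. cons(cons(a, a), cons(c, k(b, a)))  →  cons(cons(a, a), cons(c, b))   [R7 at 2.2]

Reduce t₂ = cons(cons(c, g(cons(g(b, cons(a, b)), cons(a, a)), cons(b, b))), cons(a, g(cons(a, a), cons(g(g(cons(b, a), cons(c, a)), cons(a, g(cons(b, b), cons(a, b)))), a)))):
1. cons(cons(c, g(cons(g(b, cons(a, b)), cons(a, a)), cons(b, b))), cons(a, g(cons(a, a), cons(g(g(cons(b, a), cons(c, a)), cons(a, g(cons(b, b), cons(a, b)))), a))))  →  cons(cons(c, b), cons(a, g(cons(a, a), cons(g(g(cons(b, a), cons(c, a)), cons(a, g(cons(b, b), cons(a, b)))), a))))   [R2 at 1.2]
2. cons(cons(c, b), cons(a, g(cons(a, a), cons(g(g(cons(b, a), cons(c, a)), cons(a, g(cons(b, b), cons(a, b)))), a))))  →  cons(cons(c, b), cons(a, a))   [R2 at 2.2]

no — NF(t₁) = cons(cons(a, a), cons(c, b)), NF(t₂) = cons(cons(c, b), cons(a, a))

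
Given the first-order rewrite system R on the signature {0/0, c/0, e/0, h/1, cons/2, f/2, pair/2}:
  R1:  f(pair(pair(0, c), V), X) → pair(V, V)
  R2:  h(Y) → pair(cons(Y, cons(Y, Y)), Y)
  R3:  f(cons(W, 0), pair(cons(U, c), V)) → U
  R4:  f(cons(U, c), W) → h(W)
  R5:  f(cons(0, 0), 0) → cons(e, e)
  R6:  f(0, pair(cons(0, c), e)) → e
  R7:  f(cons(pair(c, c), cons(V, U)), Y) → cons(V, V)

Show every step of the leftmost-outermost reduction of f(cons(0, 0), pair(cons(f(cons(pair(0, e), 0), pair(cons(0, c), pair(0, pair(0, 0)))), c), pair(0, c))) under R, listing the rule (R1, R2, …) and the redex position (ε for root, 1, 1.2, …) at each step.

0

1. f(cons(0, 0), pair(cons(f(cons(pair(0, e), 0), pair(cons(0, c), pair(0, pair(0, 0)))), c), pair(0, c)))  →  f(cons(pair(0, e), 0), pair(cons(0, c), pair(0, pair(0, 0))))   [R3 at ε]
2. f(cons(pair(0, e), 0), pair(cons(0, c), pair(0, pair(0, 0))))  →  0   [R3 at ε]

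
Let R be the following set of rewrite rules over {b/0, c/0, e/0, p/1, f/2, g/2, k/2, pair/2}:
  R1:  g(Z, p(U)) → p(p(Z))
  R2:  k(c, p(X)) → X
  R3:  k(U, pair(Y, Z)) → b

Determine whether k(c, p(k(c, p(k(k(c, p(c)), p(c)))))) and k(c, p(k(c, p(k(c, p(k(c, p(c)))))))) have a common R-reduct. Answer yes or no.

Reduce t₁ = k(c, p(k(c, p(k(k(c, p(c)), p(c)))))):
1. k(c, p(k(c, p(k(k(c, p(c)), p(c))))))  →  k(c, p(k(k(c, p(c)), p(c))))   [R2 at ε]
2. k(c, p(k(k(c, p(c)), p(c))))  →  k(k(c, p(c)), p(c))   [R2 at ε]
3. k(k(c, p(c)), p(c))  →  k(c, p(c))   [R2 at 1]
4. k(c, p(c))  →  c   [R2 at ε]

Reduce t₂ = k(c, p(k(c, p(k(c, p(k(c, p(c)))))))):
1. k(c, p(k(c, p(k(c, p(k(c, p(c))))))))  →  k(c, p(k(c, p(k(c, p(c))))))   [R2 at ε]
2. k(c, p(k(c, p(k(c, p(c))))))  →  k(c, p(k(c, p(c))))   [R2 at ε]
3. k(c, p(k(c, p(c))))  →  k(c, p(c))   [R2 at ε]
4. k(c, p(c))  →  c   [R2 at ε]

yes — NF(t₁) = c, NF(t₂) = c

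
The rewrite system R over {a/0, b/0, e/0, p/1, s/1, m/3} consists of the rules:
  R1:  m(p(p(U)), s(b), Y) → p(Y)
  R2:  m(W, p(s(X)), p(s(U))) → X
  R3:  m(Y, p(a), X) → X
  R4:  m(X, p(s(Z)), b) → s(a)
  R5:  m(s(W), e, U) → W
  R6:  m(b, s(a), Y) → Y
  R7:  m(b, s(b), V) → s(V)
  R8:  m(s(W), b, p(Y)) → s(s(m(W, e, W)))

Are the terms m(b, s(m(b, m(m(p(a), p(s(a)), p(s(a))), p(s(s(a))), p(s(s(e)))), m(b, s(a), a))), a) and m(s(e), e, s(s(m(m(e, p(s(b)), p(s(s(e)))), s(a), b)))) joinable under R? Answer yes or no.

Reduce t₁ = m(b, s(m(b, m(m(p(a), p(s(a)), p(s(a))), p(s(s(a))), p(s(s(e)))), m(b, s(a), a))), a):
1. m(b, s(m(b, m(m(p(a), p(s(a)), p(s(a))), p(s(s(a))), p(s(s(e)))), m(b, s(a), a))), a)  →  m(b, s(m(b, s(a), m(b, s(a), a))), a)   [R2 at 2.1.2]
2. m(b, s(m(b, s(a), m(b, s(a), a))), a)  →  m(b, s(m(b, s(a), a)), a)   [R6 at 2.1]
3. m(b, s(m(b, s(a), a)), a)  →  m(b, s(a), a)   [R6 at 2.1]
4. m(b, s(a), a)  →  a   [R6 at ε]

Reduce t₂ = m(s(e), e, s(s(m(m(e, p(s(b)), p(s(s(e)))), s(a), b)))):
1. m(s(e), e, s(s(m(m(e, p(s(b)), p(s(s(e)))), s(a), b))))  →  e   [R5 at ε]

no — NF(t₁) = a, NF(t₂) = e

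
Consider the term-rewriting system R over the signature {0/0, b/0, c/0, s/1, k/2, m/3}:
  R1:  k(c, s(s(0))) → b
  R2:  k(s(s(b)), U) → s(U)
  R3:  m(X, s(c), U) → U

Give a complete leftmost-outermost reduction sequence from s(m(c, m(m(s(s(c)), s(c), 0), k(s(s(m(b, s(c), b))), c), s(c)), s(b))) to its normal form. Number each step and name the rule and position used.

s(s(b))

1. s(m(c, m(m(s(s(c)), s(c), 0), k(s(s(m(b, s(c), b))), c), s(c)), s(b)))  →  s(m(c, m(0, k(s(s(m(b, s(c), b))), c), s(c)), s(b)))   [R3 at 1.2.1]
2. s(m(c, m(0, k(s(s(m(b, s(c), b))), c), s(c)), s(b)))  →  s(m(c, m(0, k(s(s(b)), c), s(c)), s(b)))   [R3 at 1.2.2.1.1.1]
3. s(m(c, m(0, k(s(s(b)), c), s(c)), s(b)))  →  s(m(c, m(0, s(c), s(c)), s(b)))   [R2 at 1.2.2]
4. s(m(c, m(0, s(c), s(c)), s(b)))  →  s(m(c, s(c), s(b)))   [R3 at 1.2]
5. s(m(c, s(c), s(b)))  →  s(s(b))   [R3 at 1]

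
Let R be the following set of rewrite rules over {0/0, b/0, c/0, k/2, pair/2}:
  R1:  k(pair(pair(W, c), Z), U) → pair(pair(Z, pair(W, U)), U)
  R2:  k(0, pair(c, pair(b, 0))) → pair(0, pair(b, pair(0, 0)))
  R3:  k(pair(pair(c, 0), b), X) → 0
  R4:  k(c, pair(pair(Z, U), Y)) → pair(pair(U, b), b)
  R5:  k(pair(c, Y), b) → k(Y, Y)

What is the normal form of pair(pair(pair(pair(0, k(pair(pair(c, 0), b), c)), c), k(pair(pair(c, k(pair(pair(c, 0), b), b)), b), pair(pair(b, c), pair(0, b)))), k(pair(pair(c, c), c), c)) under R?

1. pair(pair(pair(pair(0, k(pair(pair(c, 0), b), c)), c), k(pair(pair(c, k(pair(pair(c, 0), b), b)), b), pair(pair(b, c), pair(0, b)))), k(pair(pair(c, c), c), c))  →  pair(pair(pair(pair(0, 0), c), k(pair(pair(c, k(pair(pair(c, 0), b), b)), b), pair(pair(b, c), pair(0, b)))), k(pair(pair(c, c), c), c))   [R3 at 1.1.1.2]
2. pair(pair(pair(pair(0, 0), c), k(pair(pair(c, k(pair(pair(c, 0), b), b)), b), pair(pair(b, c), pair(0, b)))), k(pair(pair(c, c), c), c))  →  pair(pair(pair(pair(0, 0), c), k(pair(pair(c, 0), b), pair(pair(b, c), pair(0, b)))), k(pair(pair(c, c), c), c))   [R3 at 1.2.1.1.2]
3. pair(pair(pair(pair(0, 0), c), k(pair(pair(c, 0), b), pair(pair(b, c), pair(0, b)))), k(pair(pair(c, c), c), c))  →  pair(pair(pair(pair(0, 0), c), 0), k(pair(pair(c, c), c), c))   [R3 at 1.2]
4. pair(pair(pair(pair(0, 0), c), 0), k(pair(pair(c, c), c), c))  →  pair(pair(pair(pair(0, 0), c), 0), pair(pair(c, pair(c, c)), c))   [R1 at 2]

pair(pair(pair(pair(0, 0), c), 0), pair(pair(c, pair(c, c)), c))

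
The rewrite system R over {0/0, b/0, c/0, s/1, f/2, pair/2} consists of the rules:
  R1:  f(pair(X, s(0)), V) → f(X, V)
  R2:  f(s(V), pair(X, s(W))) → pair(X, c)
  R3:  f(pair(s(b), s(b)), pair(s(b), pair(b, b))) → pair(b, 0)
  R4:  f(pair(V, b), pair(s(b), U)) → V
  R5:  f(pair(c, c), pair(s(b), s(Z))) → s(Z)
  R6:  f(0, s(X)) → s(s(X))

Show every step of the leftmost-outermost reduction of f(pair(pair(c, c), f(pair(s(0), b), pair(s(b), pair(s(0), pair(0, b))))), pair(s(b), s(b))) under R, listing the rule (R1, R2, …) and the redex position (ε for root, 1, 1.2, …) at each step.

s(b)

1. f(pair(pair(c, c), f(pair(s(0), b), pair(s(b), pair(s(0), pair(0, b))))), pair(s(b), s(b)))  →  f(pair(pair(c, c), s(0)), pair(s(b), s(b)))   [R4 at 1.2]
2. f(pair(pair(c, c), s(0)), pair(s(b), s(b)))  →  f(pair(c, c), pair(s(b), s(b)))   [R1 at ε]
3. f(pair(c, c), pair(s(b), s(b)))  →  s(b)   [R5 at ε]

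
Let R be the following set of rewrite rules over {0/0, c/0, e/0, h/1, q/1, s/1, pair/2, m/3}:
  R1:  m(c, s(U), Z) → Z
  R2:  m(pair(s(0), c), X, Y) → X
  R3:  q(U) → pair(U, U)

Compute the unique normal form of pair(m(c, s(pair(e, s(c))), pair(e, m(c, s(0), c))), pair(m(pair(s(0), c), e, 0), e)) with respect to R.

pair(pair(e, c), pair(e, e))

1. pair(m(c, s(pair(e, s(c))), pair(e, m(c, s(0), c))), pair(m(pair(s(0), c), e, 0), e))  →  pair(pair(e, m(c, s(0), c)), pair(m(pair(s(0), c), e, 0), e))   [R1 at 1]
2. pair(pair(e, m(c, s(0), c)), pair(m(pair(s(0), c), e, 0), e))  →  pair(pair(e, c), pair(m(pair(s(0), c), e, 0), e))   [R1 at 1.2]
3. pair(pair(e, c), pair(m(pair(s(0), c), e, 0), e))  →  pair(pair(e, c), pair(e, e))   [R2 at 2.1]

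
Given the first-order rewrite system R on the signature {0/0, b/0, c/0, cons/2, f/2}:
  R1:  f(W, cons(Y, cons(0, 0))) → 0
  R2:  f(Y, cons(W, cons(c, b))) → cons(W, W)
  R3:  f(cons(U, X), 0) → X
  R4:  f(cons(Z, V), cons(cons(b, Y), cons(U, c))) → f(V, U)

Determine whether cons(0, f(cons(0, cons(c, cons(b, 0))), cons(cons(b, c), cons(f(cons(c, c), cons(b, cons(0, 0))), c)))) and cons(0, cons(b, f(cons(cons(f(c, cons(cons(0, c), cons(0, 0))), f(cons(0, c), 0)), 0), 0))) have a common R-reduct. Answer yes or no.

yes — NF(t₁) = cons(0, cons(b, 0)), NF(t₂) = cons(0, cons(b, 0))

Reduce t₁ = cons(0, f(cons(0, cons(c, cons(b, 0))), cons(cons(b, c), cons(f(cons(c, c), cons(b, cons(0, 0))), c)))):
1. cons(0, f(cons(0, cons(c, cons(b, 0))), cons(cons(b, c), cons(f(cons(c, c), cons(b, cons(0, 0))), c))))  →  cons(0, f(cons(c, cons(b, 0)), f(cons(c, c), cons(b, cons(0, 0)))))   [R4 at 2]
2. cons(0, f(cons(c, cons(b, 0)), f(cons(c, c), cons(b, cons(0, 0)))))  →  cons(0, f(cons(c, cons(b, 0)), 0))   [R1 at 2.2]
3. cons(0, f(cons(c, cons(b, 0)), 0))  →  cons(0, cons(b, 0))   [R3 at 2]

Reduce t₂ = cons(0, cons(b, f(cons(cons(f(c, cons(cons(0, c), cons(0, 0))), f(cons(0, c), 0)), 0), 0))):
1. cons(0, cons(b, f(cons(cons(f(c, cons(cons(0, c), cons(0, 0))), f(cons(0, c), 0)), 0), 0)))  →  cons(0, cons(b, 0))   [R3 at 2.2]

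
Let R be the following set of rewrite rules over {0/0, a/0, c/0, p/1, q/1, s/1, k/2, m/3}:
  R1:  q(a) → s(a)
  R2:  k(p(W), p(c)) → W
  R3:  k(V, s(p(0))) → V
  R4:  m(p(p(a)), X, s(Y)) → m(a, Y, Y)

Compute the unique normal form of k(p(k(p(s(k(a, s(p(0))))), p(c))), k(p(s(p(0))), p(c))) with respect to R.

p(s(a))

1. k(p(k(p(s(k(a, s(p(0))))), p(c))), k(p(s(p(0))), p(c)))  →  k(p(s(k(a, s(p(0))))), k(p(s(p(0))), p(c)))   [R2 at 1.1]
2. k(p(s(k(a, s(p(0))))), k(p(s(p(0))), p(c)))  →  k(p(s(a)), k(p(s(p(0))), p(c)))   [R3 at 1.1.1]
3. k(p(s(a)), k(p(s(p(0))), p(c)))  →  k(p(s(a)), s(p(0)))   [R2 at 2]
4. k(p(s(a)), s(p(0)))  →  p(s(a))   [R3 at ε]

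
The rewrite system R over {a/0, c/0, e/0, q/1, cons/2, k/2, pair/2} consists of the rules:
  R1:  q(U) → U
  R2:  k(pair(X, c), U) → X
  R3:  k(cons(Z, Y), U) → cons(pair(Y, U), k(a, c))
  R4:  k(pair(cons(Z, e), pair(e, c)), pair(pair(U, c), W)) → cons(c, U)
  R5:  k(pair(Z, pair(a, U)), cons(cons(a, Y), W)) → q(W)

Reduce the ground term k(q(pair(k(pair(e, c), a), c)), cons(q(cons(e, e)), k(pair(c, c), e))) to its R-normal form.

e

1. k(q(pair(k(pair(e, c), a), c)), cons(q(cons(e, e)), k(pair(c, c), e)))  →  k(pair(k(pair(e, c), a), c), cons(q(cons(e, e)), k(pair(c, c), e)))   [R1 at 1]
2. k(pair(k(pair(e, c), a), c), cons(q(cons(e, e)), k(pair(c, c), e)))  →  k(pair(e, c), a)   [R2 at ε]
3. k(pair(e, c), a)  →  e   [R2 at ε]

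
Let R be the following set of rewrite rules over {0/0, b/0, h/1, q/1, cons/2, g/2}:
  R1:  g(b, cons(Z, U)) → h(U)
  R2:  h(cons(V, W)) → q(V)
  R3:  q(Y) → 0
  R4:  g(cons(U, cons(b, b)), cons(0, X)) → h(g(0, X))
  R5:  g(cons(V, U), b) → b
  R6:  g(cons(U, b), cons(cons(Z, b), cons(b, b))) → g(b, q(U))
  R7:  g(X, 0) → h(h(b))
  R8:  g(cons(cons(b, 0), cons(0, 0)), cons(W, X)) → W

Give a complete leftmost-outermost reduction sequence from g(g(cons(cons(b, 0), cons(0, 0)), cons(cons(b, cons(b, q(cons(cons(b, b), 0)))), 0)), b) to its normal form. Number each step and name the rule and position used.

1. g(g(cons(cons(b, 0), cons(0, 0)), cons(cons(b, cons(b, q(cons(cons(b, b), 0)))), 0)), b)  →  g(cons(b, cons(b, q(cons(cons(b, b), 0)))), b)   [R8 at 1]
2. g(cons(b, cons(b, q(cons(cons(b, b), 0)))), b)  →  b   [R5 at ε]

b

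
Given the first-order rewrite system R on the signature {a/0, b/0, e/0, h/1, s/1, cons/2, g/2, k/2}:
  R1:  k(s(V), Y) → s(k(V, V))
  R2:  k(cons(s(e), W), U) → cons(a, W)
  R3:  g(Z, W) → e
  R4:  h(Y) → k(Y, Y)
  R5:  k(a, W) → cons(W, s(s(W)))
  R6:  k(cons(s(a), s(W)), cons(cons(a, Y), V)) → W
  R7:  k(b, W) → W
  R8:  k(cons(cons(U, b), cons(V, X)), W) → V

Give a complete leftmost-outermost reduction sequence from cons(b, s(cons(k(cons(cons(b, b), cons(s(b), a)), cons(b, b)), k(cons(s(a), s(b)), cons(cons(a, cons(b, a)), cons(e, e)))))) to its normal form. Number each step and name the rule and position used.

cons(b, s(cons(s(b), b)))

1. cons(b, s(cons(k(cons(cons(b, b), cons(s(b), a)), cons(b, b)), k(cons(s(a), s(b)), cons(cons(a, cons(b, a)), cons(e, e))))))  →  cons(b, s(cons(s(b), k(cons(s(a), s(b)), cons(cons(a, cons(b, a)), cons(e, e))))))   [R8 at 2.1.1]
2. cons(b, s(cons(s(b), k(cons(s(a), s(b)), cons(cons(a, cons(b, a)), cons(e, e))))))  →  cons(b, s(cons(s(b), b)))   [R6 at 2.1.2]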